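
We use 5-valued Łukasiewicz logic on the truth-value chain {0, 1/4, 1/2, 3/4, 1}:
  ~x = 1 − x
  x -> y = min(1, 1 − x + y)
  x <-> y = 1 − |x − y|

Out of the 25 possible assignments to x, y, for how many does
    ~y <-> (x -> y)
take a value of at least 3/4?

8

value 1: 3 assignments (counts)
value 3/4: 5 assignments (counts)
value 1/2: 6 assignments
value 1/4: 5 assignments
value 0: 6 assignments
So 8 of the 25 assignments meet the threshold.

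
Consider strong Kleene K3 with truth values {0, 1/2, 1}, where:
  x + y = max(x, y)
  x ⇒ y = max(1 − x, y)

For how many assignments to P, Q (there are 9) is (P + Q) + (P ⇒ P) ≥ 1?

P = 0, Q = 0 ↦ 1  ≥
P = 0, Q = 1/2 ↦ 1  ≥
P = 0, Q = 1 ↦ 1  ≥
P = 1/2, Q = 0 ↦ 1/2  <
P = 1/2, Q = 1/2 ↦ 1/2  <
P = 1/2, Q = 1 ↦ 1  ≥
P = 1, Q = 0 ↦ 1  ≥
P = 1, Q = 1/2 ↦ 1  ≥
P = 1, Q = 1 ↦ 1  ≥
So 7 of the 9 assignments meet the threshold.

7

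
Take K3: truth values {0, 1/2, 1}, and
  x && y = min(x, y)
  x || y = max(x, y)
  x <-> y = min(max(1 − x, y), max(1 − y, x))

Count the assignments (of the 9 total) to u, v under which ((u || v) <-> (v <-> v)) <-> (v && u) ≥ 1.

u = 0, v = 0 ↦ 1  ≥
u = 0, v = 1/2 ↦ 1/2  <
u = 0, v = 1 ↦ 0  <
u = 1/2, v = 0 ↦ 1/2  <
u = 1/2, v = 1/2 ↦ 1/2  <
u = 1/2, v = 1 ↦ 1/2  <
u = 1, v = 0 ↦ 0  <
u = 1, v = 1/2 ↦ 1/2  <
u = 1, v = 1 ↦ 1  ≥
So 2 of the 9 assignments meet the threshold.

2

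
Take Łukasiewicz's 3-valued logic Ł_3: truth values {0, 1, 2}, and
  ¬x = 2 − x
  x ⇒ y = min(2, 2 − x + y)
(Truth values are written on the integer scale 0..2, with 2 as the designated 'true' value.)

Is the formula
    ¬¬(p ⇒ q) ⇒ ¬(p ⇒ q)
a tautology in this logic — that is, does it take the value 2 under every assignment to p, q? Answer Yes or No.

No

Counterexample: take p = 0, q = 0.
p ⇒ q = 0 ⇒ 0 = 2
¬(p ⇒ q) = ¬2 = 0
¬¬(p ⇒ q) = ¬0 = 2
¬¬(p ⇒ q) ⇒ ¬(p ⇒ q) = 2 ⇒ 0 = 0
This gives 0 ≠ 2.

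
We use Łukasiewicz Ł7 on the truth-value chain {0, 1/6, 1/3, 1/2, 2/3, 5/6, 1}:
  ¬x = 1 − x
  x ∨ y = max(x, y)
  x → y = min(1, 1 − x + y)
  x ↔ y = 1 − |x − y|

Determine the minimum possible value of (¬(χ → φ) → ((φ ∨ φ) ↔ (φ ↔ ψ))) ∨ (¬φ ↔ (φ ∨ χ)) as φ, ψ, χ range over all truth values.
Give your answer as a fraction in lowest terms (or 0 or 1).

Take φ = 0, ψ = 0, χ = 1/2:
χ → φ = 1/2 → 0 = 1/2
¬(χ → φ) = ¬1/2 = 1/2
φ ∨ φ = 0 ∨ 0 = 0
φ ↔ ψ = 0 ↔ 0 = 1
(φ ∨ φ) ↔ (φ ↔ ψ) = 0 ↔ 1 = 0
¬(χ → φ) → ((φ ∨ φ) ↔ (φ ↔ ψ)) = 1/2 → 0 = 1/2
¬φ = ¬0 = 1
φ ∨ χ = 0 ∨ 1/2 = 1/2
¬φ ↔ (φ ∨ χ) = 1 ↔ 1/2 = 1/2
(¬(χ → φ) → ((φ ∨ φ) ↔ (φ ↔ ψ))) ∨ (¬φ ↔ (φ ∨ χ)) = 1/2 ∨ 1/2 = 1/2
No assignment yields a value below 1/2, so this is the minimum.

1/2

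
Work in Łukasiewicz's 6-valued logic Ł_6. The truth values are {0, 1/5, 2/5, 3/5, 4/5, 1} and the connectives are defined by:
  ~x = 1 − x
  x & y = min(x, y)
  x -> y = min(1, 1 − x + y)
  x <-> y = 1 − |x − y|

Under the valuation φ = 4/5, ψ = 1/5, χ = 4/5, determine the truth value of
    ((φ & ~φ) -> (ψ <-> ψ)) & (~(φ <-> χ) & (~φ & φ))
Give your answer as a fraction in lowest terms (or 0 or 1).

0

~φ = ~4/5 = 1/5
φ & ~φ = 4/5 & 1/5 = 1/5
ψ <-> ψ = 1/5 <-> 1/5 = 1
(φ & ~φ) -> (ψ <-> ψ) = 1/5 -> 1 = 1
φ <-> χ = 4/5 <-> 4/5 = 1
~(φ <-> χ) = ~1 = 0
~φ = ~4/5 = 1/5
~φ & φ = 1/5 & 4/5 = 1/5
~(φ <-> χ) & (~φ & φ) = 0 & 1/5 = 0
((φ & ~φ) -> (ψ <-> ψ)) & (~(φ <-> χ) & (~φ & φ)) = 1 & 0 = 0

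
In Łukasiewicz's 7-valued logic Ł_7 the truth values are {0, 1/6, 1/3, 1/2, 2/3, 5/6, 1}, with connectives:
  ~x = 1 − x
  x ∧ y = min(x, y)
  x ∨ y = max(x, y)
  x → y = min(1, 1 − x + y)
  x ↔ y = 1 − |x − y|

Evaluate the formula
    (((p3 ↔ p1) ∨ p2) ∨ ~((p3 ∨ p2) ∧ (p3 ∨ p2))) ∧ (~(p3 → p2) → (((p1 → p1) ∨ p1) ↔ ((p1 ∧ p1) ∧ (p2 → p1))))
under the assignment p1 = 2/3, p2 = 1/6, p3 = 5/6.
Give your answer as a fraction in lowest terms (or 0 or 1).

5/6

p3 ↔ p1 = 5/6 ↔ 2/3 = 5/6
(p3 ↔ p1) ∨ p2 = 5/6 ∨ 1/6 = 5/6
p3 ∨ p2 = 5/6 ∨ 1/6 = 5/6
p3 ∨ p2 = 5/6 ∨ 1/6 = 5/6
(p3 ∨ p2) ∧ (p3 ∨ p2) = 5/6 ∧ 5/6 = 5/6
~((p3 ∨ p2) ∧ (p3 ∨ p2)) = ~5/6 = 1/6
((p3 ↔ p1) ∨ p2) ∨ ~((p3 ∨ p2) ∧ (p3 ∨ p2)) = 5/6 ∨ 1/6 = 5/6
p3 → p2 = 5/6 → 1/6 = 1/3
~(p3 → p2) = ~1/3 = 2/3
p1 → p1 = 2/3 → 2/3 = 1
(p1 → p1) ∨ p1 = 1 ∨ 2/3 = 1
p1 ∧ p1 = 2/3 ∧ 2/3 = 2/3
p2 → p1 = 1/6 → 2/3 = 1
(p1 ∧ p1) ∧ (p2 → p1) = 2/3 ∧ 1 = 2/3
((p1 → p1) ∨ p1) ↔ ((p1 ∧ p1) ∧ (p2 → p1)) = 1 ↔ 2/3 = 2/3
~(p3 → p2) → (((p1 → p1) ∨ p1) ↔ ((p1 ∧ p1) ∧ (p2 → p1))) = 2/3 → 2/3 = 1
(((p3 ↔ p1) ∨ p2) ∨ ~((p3 ∨ p2) ∧ (p3 ∨ p2))) ∧ (~(p3 → p2) → (((p1 → p1) ∨ p1) ↔ ((p1 ∧ p1) ∧ (p2 → p1)))) = 5/6 ∧ 1 = 5/6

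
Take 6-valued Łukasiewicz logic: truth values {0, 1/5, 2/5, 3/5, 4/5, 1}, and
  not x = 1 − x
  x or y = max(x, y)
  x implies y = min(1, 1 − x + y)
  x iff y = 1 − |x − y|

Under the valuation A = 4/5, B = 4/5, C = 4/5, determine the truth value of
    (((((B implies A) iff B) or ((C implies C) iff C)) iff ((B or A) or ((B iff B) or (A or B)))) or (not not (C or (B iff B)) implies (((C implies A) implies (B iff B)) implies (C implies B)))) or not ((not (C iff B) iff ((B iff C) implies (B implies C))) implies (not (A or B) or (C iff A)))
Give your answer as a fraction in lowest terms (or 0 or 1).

1

B implies A = 4/5 implies 4/5 = 1
(B implies A) iff B = 1 iff 4/5 = 4/5
C implies C = 4/5 implies 4/5 = 1
(C implies C) iff C = 1 iff 4/5 = 4/5
((B implies A) iff B) or ((C implies C) iff C) = 4/5 or 4/5 = 4/5
B or A = 4/5 or 4/5 = 4/5
B iff B = 4/5 iff 4/5 = 1
A or B = 4/5 or 4/5 = 4/5
(B iff B) or (A or B) = 1 or 4/5 = 1
(B or A) or ((B iff B) or (A or B)) = 4/5 or 1 = 1
(((B implies A) iff B) or ((C implies C) iff C)) iff ((B or A) or ((B iff B) or (A or B))) = 4/5 iff 1 = 4/5
B iff B = 4/5 iff 4/5 = 1
C or (B iff B) = 4/5 or 1 = 1
not (C or (B iff B)) = not 1 = 0
not not (C or (B iff B)) = not 0 = 1
C implies A = 4/5 implies 4/5 = 1
B iff B = 4/5 iff 4/5 = 1
(C implies A) implies (B iff B) = 1 implies 1 = 1
C implies B = 4/5 implies 4/5 = 1
((C implies A) implies (B iff B)) implies (C implies B) = 1 implies 1 = 1
not not (C or (B iff B)) implies (((C implies A) implies (B iff B)) implies (C implies B)) = 1 implies 1 = 1
((((B implies A) iff B) or ((C implies C) iff C)) iff ((B or A) or ((B iff B) or (A or B)))) or (not not (C or (B iff B)) implies (((C implies A) implies (B iff B)) implies (C implies B))) = 4/5 or 1 = 1
C iff B = 4/5 iff 4/5 = 1
not (C iff B) = not 1 = 0
B iff C = 4/5 iff 4/5 = 1
B implies C = 4/5 implies 4/5 = 1
(B iff C) implies (B implies C) = 1 implies 1 = 1
not (C iff B) iff ((B iff C) implies (B implies C)) = 0 iff 1 = 0
A or B = 4/5 or 4/5 = 4/5
not (A or B) = not 4/5 = 1/5
C iff A = 4/5 iff 4/5 = 1
not (A or B) or (C iff A) = 1/5 or 1 = 1
(not (C iff B) iff ((B iff C) implies (B implies C))) implies (not (A or B) or (C iff A)) = 0 implies 1 = 1
not ((not (C iff B) iff ((B iff C) implies (B implies C))) implies (not (A or B) or (C iff A))) = not 1 = 0
(((((B implies A) iff B) or ((C implies C) iff C)) iff ((B or A) or ((B iff B) or (A or B)))) or (not not (C or (B iff B)) implies (((C implies A) implies (B iff B)) implies (C implies B)))) or not ((not (C iff B) iff ((B iff C) implies (B implies C))) implies (not (A or B) or (C iff A))) = 1 or 0 = 1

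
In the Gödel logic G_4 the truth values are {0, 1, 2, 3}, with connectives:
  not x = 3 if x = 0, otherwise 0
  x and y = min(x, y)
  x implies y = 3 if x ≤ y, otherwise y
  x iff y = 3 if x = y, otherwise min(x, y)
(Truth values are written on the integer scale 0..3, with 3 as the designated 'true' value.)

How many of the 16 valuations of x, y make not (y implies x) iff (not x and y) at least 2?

15

x = 0, y = 0 ↦ 3  ≥
x = 0, y = 1 ↦ 1  <
x = 0, y = 2 ↦ 2  ≥
x = 0, y = 3 ↦ 3  ≥
x = 1, y = 0 ↦ 3  ≥
x = 1, y = 1 ↦ 3  ≥
x = 1, y = 2 ↦ 3  ≥
x = 1, y = 3 ↦ 3  ≥
x = 2, y = 0 ↦ 3  ≥
x = 2, y = 1 ↦ 3  ≥
x = 2, y = 2 ↦ 3  ≥
x = 2, y = 3 ↦ 3  ≥
x = 3, y = 0 ↦ 3  ≥
x = 3, y = 1 ↦ 3  ≥
x = 3, y = 2 ↦ 3  ≥
x = 3, y = 3 ↦ 3  ≥
So 15 of the 16 assignments meet the threshold.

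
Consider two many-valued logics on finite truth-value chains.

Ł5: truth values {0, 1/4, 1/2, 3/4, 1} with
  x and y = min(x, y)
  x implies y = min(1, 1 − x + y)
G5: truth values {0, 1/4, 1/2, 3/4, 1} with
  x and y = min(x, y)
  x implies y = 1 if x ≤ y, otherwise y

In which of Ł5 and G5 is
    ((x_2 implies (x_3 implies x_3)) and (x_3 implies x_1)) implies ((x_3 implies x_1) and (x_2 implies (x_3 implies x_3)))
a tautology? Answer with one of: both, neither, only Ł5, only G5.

In Ł5: every assignment gives 1 — tautology.
In G5: every assignment gives 1 — tautology.

both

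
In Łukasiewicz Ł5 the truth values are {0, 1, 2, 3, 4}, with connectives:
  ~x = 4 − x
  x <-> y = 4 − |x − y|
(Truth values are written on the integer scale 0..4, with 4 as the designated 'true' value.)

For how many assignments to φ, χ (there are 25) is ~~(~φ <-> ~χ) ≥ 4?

value 4: 5 assignments (counts)
value 3: 8 assignments
value 2: 6 assignments
value 1: 4 assignments
value 0: 2 assignments
So 5 of the 25 assignments meet the threshold.

5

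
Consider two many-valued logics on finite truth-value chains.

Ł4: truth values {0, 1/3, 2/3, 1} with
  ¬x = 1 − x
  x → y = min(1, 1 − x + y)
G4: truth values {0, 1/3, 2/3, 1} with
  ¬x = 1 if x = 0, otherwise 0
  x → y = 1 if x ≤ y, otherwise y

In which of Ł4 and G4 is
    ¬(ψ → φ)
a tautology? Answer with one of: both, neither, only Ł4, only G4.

neither

In Ł4: at φ = 0, ψ = 0 the value is 0 — not a tautology.
In G4: at φ = 0, ψ = 0 the value is 0 — not a tautology.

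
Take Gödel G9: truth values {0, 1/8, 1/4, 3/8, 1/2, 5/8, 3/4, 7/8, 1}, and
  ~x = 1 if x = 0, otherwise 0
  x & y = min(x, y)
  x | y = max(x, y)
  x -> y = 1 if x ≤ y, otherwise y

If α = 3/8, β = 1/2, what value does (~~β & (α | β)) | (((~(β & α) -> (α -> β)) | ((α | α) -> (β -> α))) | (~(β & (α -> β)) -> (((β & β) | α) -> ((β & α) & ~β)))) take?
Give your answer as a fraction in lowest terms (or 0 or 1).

~β = ~1/2 = 0
~~β = ~0 = 1
α | β = 3/8 | 1/2 = 1/2
~~β & (α | β) = 1 & 1/2 = 1/2
β & α = 1/2 & 3/8 = 3/8
~(β & α) = ~3/8 = 0
α -> β = 3/8 -> 1/2 = 1
~(β & α) -> (α -> β) = 0 -> 1 = 1
α | α = 3/8 | 3/8 = 3/8
β -> α = 1/2 -> 3/8 = 3/8
(α | α) -> (β -> α) = 3/8 -> 3/8 = 1
(~(β & α) -> (α -> β)) | ((α | α) -> (β -> α)) = 1 | 1 = 1
α -> β = 3/8 -> 1/2 = 1
β & (α -> β) = 1/2 & 1 = 1/2
~(β & (α -> β)) = ~1/2 = 0
β & β = 1/2 & 1/2 = 1/2
(β & β) | α = 1/2 | 3/8 = 1/2
β & α = 1/2 & 3/8 = 3/8
~β = ~1/2 = 0
(β & α) & ~β = 3/8 & 0 = 0
((β & β) | α) -> ((β & α) & ~β) = 1/2 -> 0 = 0
~(β & (α -> β)) -> (((β & β) | α) -> ((β & α) & ~β)) = 0 -> 0 = 1
((~(β & α) -> (α -> β)) | ((α | α) -> (β -> α))) | (~(β & (α -> β)) -> (((β & β) | α) -> ((β & α) & ~β))) = 1 | 1 = 1
(~~β & (α | β)) | (((~(β & α) -> (α -> β)) | ((α | α) -> (β -> α))) | (~(β & (α -> β)) -> (((β & β) | α) -> ((β & α) & ~β)))) = 1/2 | 1 = 1

1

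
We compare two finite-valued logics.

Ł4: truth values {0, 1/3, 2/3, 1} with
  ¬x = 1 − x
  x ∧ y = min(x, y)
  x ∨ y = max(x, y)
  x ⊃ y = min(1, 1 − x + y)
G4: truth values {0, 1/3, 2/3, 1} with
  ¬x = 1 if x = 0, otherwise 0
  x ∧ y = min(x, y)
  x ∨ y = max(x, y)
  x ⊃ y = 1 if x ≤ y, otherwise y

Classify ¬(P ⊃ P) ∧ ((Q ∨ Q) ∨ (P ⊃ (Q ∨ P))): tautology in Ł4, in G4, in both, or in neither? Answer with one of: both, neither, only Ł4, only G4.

neither

In Ł4: at P = 0, Q = 0 the value is 0 — not a tautology.
In G4: at P = 0, Q = 0 the value is 0 — not a tautology.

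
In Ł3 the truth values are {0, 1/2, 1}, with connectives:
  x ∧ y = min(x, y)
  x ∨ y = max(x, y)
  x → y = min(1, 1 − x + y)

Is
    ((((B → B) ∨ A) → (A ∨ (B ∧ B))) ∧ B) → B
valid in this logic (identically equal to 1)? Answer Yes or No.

Yes

A = 0, B = 0 ↦ 1
A = 0, B = 1/2 ↦ 1
A = 0, B = 1 ↦ 1
A = 1/2, B = 0 ↦ 1
A = 1/2, B = 1/2 ↦ 1
A = 1/2, B = 1 ↦ 1
A = 1, B = 0 ↦ 1
A = 1, B = 1/2 ↦ 1
A = 1, B = 1 ↦ 1
Every assignment gives a value ≥ 1.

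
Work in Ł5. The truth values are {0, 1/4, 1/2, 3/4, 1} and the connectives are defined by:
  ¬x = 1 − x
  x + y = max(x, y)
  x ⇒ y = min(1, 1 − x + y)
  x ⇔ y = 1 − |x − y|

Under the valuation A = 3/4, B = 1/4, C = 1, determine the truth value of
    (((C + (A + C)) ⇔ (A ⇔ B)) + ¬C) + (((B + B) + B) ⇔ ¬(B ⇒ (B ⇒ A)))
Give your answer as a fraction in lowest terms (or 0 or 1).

3/4

A + C = 3/4 + 1 = 1
C + (A + C) = 1 + 1 = 1
A ⇔ B = 3/4 ⇔ 1/4 = 1/2
(C + (A + C)) ⇔ (A ⇔ B) = 1 ⇔ 1/2 = 1/2
¬C = ¬1 = 0
((C + (A + C)) ⇔ (A ⇔ B)) + ¬C = 1/2 + 0 = 1/2
B + B = 1/4 + 1/4 = 1/4
(B + B) + B = 1/4 + 1/4 = 1/4
B ⇒ A = 1/4 ⇒ 3/4 = 1
B ⇒ (B ⇒ A) = 1/4 ⇒ 1 = 1
¬(B ⇒ (B ⇒ A)) = ¬1 = 0
((B + B) + B) ⇔ ¬(B ⇒ (B ⇒ A)) = 1/4 ⇔ 0 = 3/4
(((C + (A + C)) ⇔ (A ⇔ B)) + ¬C) + (((B + B) + B) ⇔ ¬(B ⇒ (B ⇒ A))) = 1/2 + 3/4 = 3/4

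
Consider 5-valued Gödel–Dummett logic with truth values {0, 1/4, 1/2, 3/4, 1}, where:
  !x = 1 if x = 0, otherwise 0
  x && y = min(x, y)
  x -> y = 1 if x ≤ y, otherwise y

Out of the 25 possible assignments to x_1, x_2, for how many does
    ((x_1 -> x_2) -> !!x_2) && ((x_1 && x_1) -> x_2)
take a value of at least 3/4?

15

value 1: 14 assignments (counts)
value 3/4: 1 assignment (counts)
value 1/2: 2 assignments
value 1/4: 3 assignments
value 0: 5 assignments
So 15 of the 25 assignments meet the threshold.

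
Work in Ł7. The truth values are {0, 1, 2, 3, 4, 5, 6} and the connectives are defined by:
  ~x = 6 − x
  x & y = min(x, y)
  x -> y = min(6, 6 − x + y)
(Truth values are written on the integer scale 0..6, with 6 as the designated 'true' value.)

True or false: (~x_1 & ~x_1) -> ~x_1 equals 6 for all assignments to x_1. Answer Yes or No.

Yes

x_1 = 0 ↦ 6
x_1 = 1 ↦ 6
x_1 = 2 ↦ 6
x_1 = 3 ↦ 6
x_1 = 4 ↦ 6
x_1 = 5 ↦ 6
x_1 = 6 ↦ 6
Every assignment gives a value ≥ 6.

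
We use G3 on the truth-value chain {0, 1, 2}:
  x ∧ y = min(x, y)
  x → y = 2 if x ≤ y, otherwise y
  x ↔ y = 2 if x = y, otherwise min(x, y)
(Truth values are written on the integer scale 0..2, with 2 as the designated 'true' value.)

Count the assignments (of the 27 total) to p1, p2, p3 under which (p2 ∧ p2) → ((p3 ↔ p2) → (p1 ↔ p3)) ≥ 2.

22

value 2: 22 assignments (counts)
value 1: 1 assignment
value 0: 4 assignments
So 22 of the 27 assignments meet the threshold.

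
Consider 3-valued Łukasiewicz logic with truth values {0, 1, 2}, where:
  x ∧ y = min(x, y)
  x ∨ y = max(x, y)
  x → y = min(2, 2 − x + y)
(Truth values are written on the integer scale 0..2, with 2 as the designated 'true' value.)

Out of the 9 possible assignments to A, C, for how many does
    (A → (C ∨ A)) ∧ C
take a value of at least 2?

3

A = 0, C = 0 ↦ 0  <
A = 0, C = 1 ↦ 1  <
A = 0, C = 2 ↦ 2  ≥
A = 1, C = 0 ↦ 0  <
A = 1, C = 1 ↦ 1  <
A = 1, C = 2 ↦ 2  ≥
A = 2, C = 0 ↦ 0  <
A = 2, C = 1 ↦ 1  <
A = 2, C = 2 ↦ 2  ≥
So 3 of the 9 assignments meet the threshold.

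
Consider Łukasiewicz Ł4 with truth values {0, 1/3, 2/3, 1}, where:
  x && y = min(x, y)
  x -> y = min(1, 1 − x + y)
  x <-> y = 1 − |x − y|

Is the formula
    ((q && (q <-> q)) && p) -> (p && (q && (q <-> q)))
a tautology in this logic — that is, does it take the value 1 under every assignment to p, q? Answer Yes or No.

Yes

p = 0, q = 0 ↦ 1
p = 0, q = 1/3 ↦ 1
p = 0, q = 2/3 ↦ 1
p = 0, q = 1 ↦ 1
p = 1/3, q = 0 ↦ 1
p = 1/3, q = 1/3 ↦ 1
p = 1/3, q = 2/3 ↦ 1
p = 1/3, q = 1 ↦ 1
p = 2/3, q = 0 ↦ 1
p = 2/3, q = 1/3 ↦ 1
p = 2/3, q = 2/3 ↦ 1
p = 2/3, q = 1 ↦ 1
p = 1, q = 0 ↦ 1
p = 1, q = 1/3 ↦ 1
p = 1, q = 2/3 ↦ 1
p = 1, q = 1 ↦ 1
Every assignment gives a value ≥ 1.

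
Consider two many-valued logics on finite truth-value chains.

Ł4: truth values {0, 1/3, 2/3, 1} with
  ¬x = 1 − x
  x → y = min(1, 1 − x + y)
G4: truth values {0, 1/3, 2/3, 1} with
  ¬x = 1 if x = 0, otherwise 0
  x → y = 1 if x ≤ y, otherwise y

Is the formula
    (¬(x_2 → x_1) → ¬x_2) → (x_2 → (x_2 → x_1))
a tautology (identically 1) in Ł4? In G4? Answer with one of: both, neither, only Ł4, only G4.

only Ł4

In Ł4: every assignment gives 1 — tautology.
In G4: at x_1 = 1/3, x_2 = 2/3 the value is 1/3 — not a tautology.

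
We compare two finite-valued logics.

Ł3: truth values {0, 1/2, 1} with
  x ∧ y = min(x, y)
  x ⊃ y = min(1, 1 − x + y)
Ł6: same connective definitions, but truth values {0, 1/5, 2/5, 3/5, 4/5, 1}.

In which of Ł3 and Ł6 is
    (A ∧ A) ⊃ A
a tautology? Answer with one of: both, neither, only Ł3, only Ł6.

In Ł3: every assignment gives 1 — tautology.
In Ł6: every assignment gives 1 — tautology.

both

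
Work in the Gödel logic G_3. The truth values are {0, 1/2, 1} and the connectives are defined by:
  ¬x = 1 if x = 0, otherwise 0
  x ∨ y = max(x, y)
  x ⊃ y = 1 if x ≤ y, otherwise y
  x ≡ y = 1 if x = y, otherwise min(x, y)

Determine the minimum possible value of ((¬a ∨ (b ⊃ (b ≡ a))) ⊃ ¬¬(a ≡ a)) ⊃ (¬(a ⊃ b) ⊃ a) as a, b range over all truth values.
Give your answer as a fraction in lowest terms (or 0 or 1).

1/2

Take a = 1/2, b = 0:
¬a = ¬1/2 = 0
b ≡ a = 0 ≡ 1/2 = 0
b ⊃ (b ≡ a) = 0 ⊃ 0 = 1
¬a ∨ (b ⊃ (b ≡ a)) = 0 ∨ 1 = 1
a ≡ a = 1/2 ≡ 1/2 = 1
¬(a ≡ a) = ¬1 = 0
¬¬(a ≡ a) = ¬0 = 1
(¬a ∨ (b ⊃ (b ≡ a))) ⊃ ¬¬(a ≡ a) = 1 ⊃ 1 = 1
a ⊃ b = 1/2 ⊃ 0 = 0
¬(a ⊃ b) = ¬0 = 1
¬(a ⊃ b) ⊃ a = 1 ⊃ 1/2 = 1/2
((¬a ∨ (b ⊃ (b ≡ a))) ⊃ ¬¬(a ≡ a)) ⊃ (¬(a ⊃ b) ⊃ a) = 1 ⊃ 1/2 = 1/2
No assignment yields a value below 1/2, so this is the minimum.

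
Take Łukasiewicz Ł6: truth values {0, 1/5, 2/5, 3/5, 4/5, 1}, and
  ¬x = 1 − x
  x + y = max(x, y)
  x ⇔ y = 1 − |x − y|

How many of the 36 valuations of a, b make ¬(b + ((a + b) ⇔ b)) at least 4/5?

3

value 1: 1 assignment (counts)
value 4/5: 2 assignments (counts)
value 3/5: 3 assignments
value 2/5: 4 assignments
value 1/5: 5 assignments
value 0: 21 assignments
So 3 of the 36 assignments meet the threshold.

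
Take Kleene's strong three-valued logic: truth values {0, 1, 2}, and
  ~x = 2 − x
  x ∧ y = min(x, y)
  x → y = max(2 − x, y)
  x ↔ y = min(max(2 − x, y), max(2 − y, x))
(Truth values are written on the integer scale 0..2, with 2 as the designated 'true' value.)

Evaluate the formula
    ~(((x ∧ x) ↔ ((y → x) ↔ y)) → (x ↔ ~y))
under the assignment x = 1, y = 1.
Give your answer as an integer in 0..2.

1

x ∧ x = 1 ∧ 1 = 1
y → x = 1 → 1 = 1
(y → x) ↔ y = 1 ↔ 1 = 1
(x ∧ x) ↔ ((y → x) ↔ y) = 1 ↔ 1 = 1
~y = ~1 = 1
x ↔ ~y = 1 ↔ 1 = 1
((x ∧ x) ↔ ((y → x) ↔ y)) → (x ↔ ~y) = 1 → 1 = 1
~(((x ∧ x) ↔ ((y → x) ↔ y)) → (x ↔ ~y)) = ~1 = 1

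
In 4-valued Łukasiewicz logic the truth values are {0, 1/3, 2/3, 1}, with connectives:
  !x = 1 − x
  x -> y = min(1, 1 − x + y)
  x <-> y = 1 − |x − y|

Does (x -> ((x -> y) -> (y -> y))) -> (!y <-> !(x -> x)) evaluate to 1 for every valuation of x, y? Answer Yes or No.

Counterexample: take x = 0, y = 0.
x -> y = 0 -> 0 = 1
y -> y = 0 -> 0 = 1
(x -> y) -> (y -> y) = 1 -> 1 = 1
x -> ((x -> y) -> (y -> y)) = 0 -> 1 = 1
!y = !0 = 1
x -> x = 0 -> 0 = 1
!(x -> x) = !1 = 0
!y <-> !(x -> x) = 1 <-> 0 = 0
(x -> ((x -> y) -> (y -> y))) -> (!y <-> !(x -> x)) = 1 -> 0 = 0
This gives 0 ≠ 1.

No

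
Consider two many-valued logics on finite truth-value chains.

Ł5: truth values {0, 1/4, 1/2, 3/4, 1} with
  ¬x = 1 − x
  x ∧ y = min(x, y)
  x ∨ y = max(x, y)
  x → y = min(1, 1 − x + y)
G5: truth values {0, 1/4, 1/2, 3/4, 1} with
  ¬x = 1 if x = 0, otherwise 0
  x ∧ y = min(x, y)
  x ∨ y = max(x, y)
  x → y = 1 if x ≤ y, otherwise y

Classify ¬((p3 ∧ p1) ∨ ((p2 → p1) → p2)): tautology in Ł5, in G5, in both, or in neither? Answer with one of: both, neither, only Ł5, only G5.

neither

In Ł5: at p1 = 0, p2 = 1/4, p3 = 0 the value is 1/2 — not a tautology.
In G5: at p1 = 0, p2 = 1/4, p3 = 0 the value is 0 — not a tautology.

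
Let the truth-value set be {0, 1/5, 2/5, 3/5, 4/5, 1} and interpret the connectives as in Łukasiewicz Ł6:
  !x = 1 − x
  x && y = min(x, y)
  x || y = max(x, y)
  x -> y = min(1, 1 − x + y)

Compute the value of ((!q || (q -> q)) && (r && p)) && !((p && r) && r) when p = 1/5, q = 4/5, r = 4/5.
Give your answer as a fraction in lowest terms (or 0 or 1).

!q = !4/5 = 1/5
q -> q = 4/5 -> 4/5 = 1
!q || (q -> q) = 1/5 || 1 = 1
r && p = 4/5 && 1/5 = 1/5
(!q || (q -> q)) && (r && p) = 1 && 1/5 = 1/5
p && r = 1/5 && 4/5 = 1/5
(p && r) && r = 1/5 && 4/5 = 1/5
!((p && r) && r) = !1/5 = 4/5
((!q || (q -> q)) && (r && p)) && !((p && r) && r) = 1/5 && 4/5 = 1/5

1/5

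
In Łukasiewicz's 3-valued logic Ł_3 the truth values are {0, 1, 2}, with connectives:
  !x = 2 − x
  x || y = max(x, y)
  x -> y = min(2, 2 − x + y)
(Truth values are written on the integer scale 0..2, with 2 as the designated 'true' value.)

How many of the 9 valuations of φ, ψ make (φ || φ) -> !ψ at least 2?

φ = 0, ψ = 0 ↦ 2  ≥
φ = 0, ψ = 1 ↦ 2  ≥
φ = 0, ψ = 2 ↦ 2  ≥
φ = 1, ψ = 0 ↦ 2  ≥
φ = 1, ψ = 1 ↦ 2  ≥
φ = 1, ψ = 2 ↦ 1  <
φ = 2, ψ = 0 ↦ 2  ≥
φ = 2, ψ = 1 ↦ 1  <
φ = 2, ψ = 2 ↦ 0  <
So 6 of the 9 assignments meet the threshold.

6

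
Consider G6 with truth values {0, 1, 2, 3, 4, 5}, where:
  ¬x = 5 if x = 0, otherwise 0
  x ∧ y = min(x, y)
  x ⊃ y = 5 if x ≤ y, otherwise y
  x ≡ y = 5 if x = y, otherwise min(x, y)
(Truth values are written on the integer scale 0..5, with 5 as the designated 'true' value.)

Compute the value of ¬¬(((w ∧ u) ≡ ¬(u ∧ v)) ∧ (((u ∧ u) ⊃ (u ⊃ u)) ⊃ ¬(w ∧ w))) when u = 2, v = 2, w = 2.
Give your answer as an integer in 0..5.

0

w ∧ u = 2 ∧ 2 = 2
u ∧ v = 2 ∧ 2 = 2
¬(u ∧ v) = ¬2 = 0
(w ∧ u) ≡ ¬(u ∧ v) = 2 ≡ 0 = 0
u ∧ u = 2 ∧ 2 = 2
u ⊃ u = 2 ⊃ 2 = 5
(u ∧ u) ⊃ (u ⊃ u) = 2 ⊃ 5 = 5
w ∧ w = 2 ∧ 2 = 2
¬(w ∧ w) = ¬2 = 0
((u ∧ u) ⊃ (u ⊃ u)) ⊃ ¬(w ∧ w) = 5 ⊃ 0 = 0
((w ∧ u) ≡ ¬(u ∧ v)) ∧ (((u ∧ u) ⊃ (u ⊃ u)) ⊃ ¬(w ∧ w)) = 0 ∧ 0 = 0
¬(((w ∧ u) ≡ ¬(u ∧ v)) ∧ (((u ∧ u) ⊃ (u ⊃ u)) ⊃ ¬(w ∧ w))) = ¬0 = 5
¬¬(((w ∧ u) ≡ ¬(u ∧ v)) ∧ (((u ∧ u) ⊃ (u ⊃ u)) ⊃ ¬(w ∧ w))) = ¬5 = 0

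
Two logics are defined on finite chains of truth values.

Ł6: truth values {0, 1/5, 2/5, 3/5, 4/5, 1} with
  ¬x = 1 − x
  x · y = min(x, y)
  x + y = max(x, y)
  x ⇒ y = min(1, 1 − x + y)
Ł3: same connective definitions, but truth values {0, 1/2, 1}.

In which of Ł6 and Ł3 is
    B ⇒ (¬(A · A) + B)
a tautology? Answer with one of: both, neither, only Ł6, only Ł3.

In Ł6: every assignment gives 1 — tautology.
In Ł3: every assignment gives 1 — tautology.

both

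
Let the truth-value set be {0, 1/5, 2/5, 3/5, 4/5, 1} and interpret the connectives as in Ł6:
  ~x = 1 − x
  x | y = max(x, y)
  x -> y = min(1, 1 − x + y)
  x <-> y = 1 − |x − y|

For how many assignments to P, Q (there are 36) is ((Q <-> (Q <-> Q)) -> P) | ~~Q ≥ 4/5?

33

value 1: 26 assignments (counts)
value 4/5: 7 assignments (counts)
value 3/5: 3 assignments
So 33 of the 36 assignments meet the threshold.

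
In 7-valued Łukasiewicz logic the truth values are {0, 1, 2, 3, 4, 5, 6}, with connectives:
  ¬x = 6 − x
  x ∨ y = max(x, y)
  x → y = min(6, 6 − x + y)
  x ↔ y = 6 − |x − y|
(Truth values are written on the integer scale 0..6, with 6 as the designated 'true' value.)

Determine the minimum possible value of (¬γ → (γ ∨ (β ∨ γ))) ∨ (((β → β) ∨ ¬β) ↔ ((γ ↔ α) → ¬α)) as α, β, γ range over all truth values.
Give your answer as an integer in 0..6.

Take α = 2, β = 0, γ = 2:
¬γ = ¬2 = 4
β ∨ γ = 0 ∨ 2 = 2
γ ∨ (β ∨ γ) = 2 ∨ 2 = 2
¬γ → (γ ∨ (β ∨ γ)) = 4 → 2 = 4
β → β = 0 → 0 = 6
¬β = ¬0 = 6
(β → β) ∨ ¬β = 6 ∨ 6 = 6
γ ↔ α = 2 ↔ 2 = 6
¬α = ¬2 = 4
(γ ↔ α) → ¬α = 6 → 4 = 4
((β → β) ∨ ¬β) ↔ ((γ ↔ α) → ¬α) = 6 ↔ 4 = 4
(¬γ → (γ ∨ (β ∨ γ))) ∨ (((β → β) ∨ ¬β) ↔ ((γ ↔ α) → ¬α)) = 4 ∨ 4 = 4
No assignment yields a value below 4, so this is the minimum.

4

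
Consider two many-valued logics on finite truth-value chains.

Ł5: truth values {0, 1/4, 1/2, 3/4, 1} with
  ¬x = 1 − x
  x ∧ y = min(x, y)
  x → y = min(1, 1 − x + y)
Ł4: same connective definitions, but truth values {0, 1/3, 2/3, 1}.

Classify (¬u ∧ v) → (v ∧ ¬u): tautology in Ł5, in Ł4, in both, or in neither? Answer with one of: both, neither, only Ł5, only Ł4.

In Ł5: every assignment gives 1 — tautology.
In Ł4: every assignment gives 1 — tautology.

both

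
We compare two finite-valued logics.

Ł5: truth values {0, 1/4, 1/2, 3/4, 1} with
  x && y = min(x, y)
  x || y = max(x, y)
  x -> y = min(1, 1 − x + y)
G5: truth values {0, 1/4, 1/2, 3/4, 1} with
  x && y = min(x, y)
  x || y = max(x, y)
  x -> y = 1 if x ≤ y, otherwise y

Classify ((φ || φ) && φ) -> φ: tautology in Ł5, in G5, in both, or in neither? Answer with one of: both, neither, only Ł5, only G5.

both

In Ł5: every assignment gives 1 — tautology.
In G5: every assignment gives 1 — tautology.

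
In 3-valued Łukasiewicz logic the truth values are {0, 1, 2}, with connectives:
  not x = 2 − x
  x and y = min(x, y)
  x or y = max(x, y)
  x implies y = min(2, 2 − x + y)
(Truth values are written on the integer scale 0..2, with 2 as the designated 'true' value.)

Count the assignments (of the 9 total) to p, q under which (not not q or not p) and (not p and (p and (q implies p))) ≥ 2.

p = 0, q = 0 ↦ 0  <
p = 0, q = 1 ↦ 0  <
p = 0, q = 2 ↦ 0  <
p = 1, q = 0 ↦ 1  <
p = 1, q = 1 ↦ 1  <
p = 1, q = 2 ↦ 1  <
p = 2, q = 0 ↦ 0  <
p = 2, q = 1 ↦ 0  <
p = 2, q = 2 ↦ 0  <
So 0 of the 9 assignments meet the threshold.

0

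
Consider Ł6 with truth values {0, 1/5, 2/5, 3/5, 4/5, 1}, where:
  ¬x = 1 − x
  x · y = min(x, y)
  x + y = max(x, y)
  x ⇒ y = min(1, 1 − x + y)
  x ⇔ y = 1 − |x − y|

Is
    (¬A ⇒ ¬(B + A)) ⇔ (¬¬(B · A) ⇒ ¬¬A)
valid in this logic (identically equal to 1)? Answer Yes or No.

No

Counterexample: take A = 0, B = 1/5.
¬A = ¬0 = 1
B + A = 1/5 + 0 = 1/5
¬(B + A) = ¬1/5 = 4/5
¬A ⇒ ¬(B + A) = 1 ⇒ 4/5 = 4/5
B · A = 1/5 · 0 = 0
¬(B · A) = ¬0 = 1
¬¬(B · A) = ¬1 = 0
¬A = ¬0 = 1
¬¬A = ¬1 = 0
¬¬(B · A) ⇒ ¬¬A = 0 ⇒ 0 = 1
(¬A ⇒ ¬(B + A)) ⇔ (¬¬(B · A) ⇒ ¬¬A) = 4/5 ⇔ 1 = 4/5
This gives 4/5 ≠ 1.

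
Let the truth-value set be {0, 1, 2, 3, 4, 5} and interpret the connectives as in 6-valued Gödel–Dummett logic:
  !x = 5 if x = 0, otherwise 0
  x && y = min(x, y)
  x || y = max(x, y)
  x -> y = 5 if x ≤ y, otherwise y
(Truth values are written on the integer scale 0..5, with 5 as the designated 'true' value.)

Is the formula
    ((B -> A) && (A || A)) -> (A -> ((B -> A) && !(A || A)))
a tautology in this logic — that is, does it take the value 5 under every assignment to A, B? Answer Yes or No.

No

Counterexample: take A = 1, B = 0.
B -> A = 0 -> 1 = 5
A || A = 1 || 1 = 1
(B -> A) && (A || A) = 5 && 1 = 1
B -> A = 0 -> 1 = 5
A || A = 1 || 1 = 1
!(A || A) = !1 = 0
(B -> A) && !(A || A) = 5 && 0 = 0
A -> ((B -> A) && !(A || A)) = 1 -> 0 = 0
((B -> A) && (A || A)) -> (A -> ((B -> A) && !(A || A))) = 1 -> 0 = 0
This gives 0 ≠ 5.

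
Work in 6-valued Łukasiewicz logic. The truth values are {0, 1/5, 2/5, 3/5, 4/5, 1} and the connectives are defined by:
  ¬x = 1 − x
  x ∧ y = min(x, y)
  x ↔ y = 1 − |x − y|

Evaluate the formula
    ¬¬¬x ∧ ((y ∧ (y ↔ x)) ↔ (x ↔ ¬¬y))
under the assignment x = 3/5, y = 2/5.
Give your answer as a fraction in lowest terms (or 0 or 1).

2/5

¬x = ¬3/5 = 2/5
¬¬x = ¬2/5 = 3/5
¬¬¬x = ¬3/5 = 2/5
y ↔ x = 2/5 ↔ 3/5 = 4/5
y ∧ (y ↔ x) = 2/5 ∧ 4/5 = 2/5
¬y = ¬2/5 = 3/5
¬¬y = ¬3/5 = 2/5
x ↔ ¬¬y = 3/5 ↔ 2/5 = 4/5
(y ∧ (y ↔ x)) ↔ (x ↔ ¬¬y) = 2/5 ↔ 4/5 = 3/5
¬¬¬x ∧ ((y ∧ (y ↔ x)) ↔ (x ↔ ¬¬y)) = 2/5 ∧ 3/5 = 2/5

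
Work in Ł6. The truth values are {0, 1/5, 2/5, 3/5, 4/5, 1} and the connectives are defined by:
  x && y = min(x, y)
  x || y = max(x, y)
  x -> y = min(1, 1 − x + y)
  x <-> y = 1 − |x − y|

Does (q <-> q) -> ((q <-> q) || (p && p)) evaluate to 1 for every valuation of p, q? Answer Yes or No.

Yes

At p = 1, q = 3/5, for instance:
q <-> q = 3/5 <-> 3/5 = 1
p && p = 1 && 1 = 1
(q <-> q) || (p && p) = 1 || 1 = 1
(q <-> q) -> ((q <-> q) || (p && p)) = 1 -> 1 = 1
and checking the remaining 35 assignments likewise gives ≥ 1 in every case.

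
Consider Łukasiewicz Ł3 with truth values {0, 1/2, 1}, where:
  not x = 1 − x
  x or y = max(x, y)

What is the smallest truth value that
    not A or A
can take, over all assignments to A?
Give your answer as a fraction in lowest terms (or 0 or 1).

1/2

Take A = 1/2:
not A = not 1/2 = 1/2
not A or A = 1/2 or 1/2 = 1/2
No assignment yields a value below 1/2, so this is the minimum.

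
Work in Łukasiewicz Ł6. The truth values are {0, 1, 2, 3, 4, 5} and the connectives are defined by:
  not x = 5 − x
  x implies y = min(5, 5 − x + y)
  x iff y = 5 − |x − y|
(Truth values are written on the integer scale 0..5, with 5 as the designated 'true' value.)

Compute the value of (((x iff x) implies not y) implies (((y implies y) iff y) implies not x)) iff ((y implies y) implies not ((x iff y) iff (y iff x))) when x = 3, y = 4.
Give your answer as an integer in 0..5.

x iff x = 3 iff 3 = 5
not y = not 4 = 1
(x iff x) implies not y = 5 implies 1 = 1
y implies y = 4 implies 4 = 5
(y implies y) iff y = 5 iff 4 = 4
not x = not 3 = 2
((y implies y) iff y) implies not x = 4 implies 2 = 3
((x iff x) implies not y) implies (((y implies y) iff y) implies not x) = 1 implies 3 = 5
y implies y = 4 implies 4 = 5
x iff y = 3 iff 4 = 4
y iff x = 4 iff 3 = 4
(x iff y) iff (y iff x) = 4 iff 4 = 5
not ((x iff y) iff (y iff x)) = not 5 = 0
(y implies y) implies not ((x iff y) iff (y iff x)) = 5 implies 0 = 0
(((x iff x) implies not y) implies (((y implies y) iff y) implies not x)) iff ((y implies y) implies not ((x iff y) iff (y iff x))) = 5 iff 0 = 0

0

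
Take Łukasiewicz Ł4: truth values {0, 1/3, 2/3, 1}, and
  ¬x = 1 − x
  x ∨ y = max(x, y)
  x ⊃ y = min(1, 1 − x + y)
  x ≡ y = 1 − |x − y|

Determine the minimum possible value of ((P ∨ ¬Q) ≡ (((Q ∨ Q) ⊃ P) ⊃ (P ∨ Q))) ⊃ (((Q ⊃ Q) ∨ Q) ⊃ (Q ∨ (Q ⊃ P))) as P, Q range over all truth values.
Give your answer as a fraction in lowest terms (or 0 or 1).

Take P = 0, Q = 1/3:
¬Q = ¬1/3 = 2/3
P ∨ ¬Q = 0 ∨ 2/3 = 2/3
Q ∨ Q = 1/3 ∨ 1/3 = 1/3
(Q ∨ Q) ⊃ P = 1/3 ⊃ 0 = 2/3
P ∨ Q = 0 ∨ 1/3 = 1/3
((Q ∨ Q) ⊃ P) ⊃ (P ∨ Q) = 2/3 ⊃ 1/3 = 2/3
(P ∨ ¬Q) ≡ (((Q ∨ Q) ⊃ P) ⊃ (P ∨ Q)) = 2/3 ≡ 2/3 = 1
Q ⊃ Q = 1/3 ⊃ 1/3 = 1
(Q ⊃ Q) ∨ Q = 1 ∨ 1/3 = 1
Q ⊃ P = 1/3 ⊃ 0 = 2/3
Q ∨ (Q ⊃ P) = 1/3 ∨ 2/3 = 2/3
((Q ⊃ Q) ∨ Q) ⊃ (Q ∨ (Q ⊃ P)) = 1 ⊃ 2/3 = 2/3
((P ∨ ¬Q) ≡ (((Q ∨ Q) ⊃ P) ⊃ (P ∨ Q))) ⊃ (((Q ⊃ Q) ∨ Q) ⊃ (Q ∨ (Q ⊃ P))) = 1 ⊃ 2/3 = 2/3
No assignment yields a value below 2/3, so this is the minimum.

2/3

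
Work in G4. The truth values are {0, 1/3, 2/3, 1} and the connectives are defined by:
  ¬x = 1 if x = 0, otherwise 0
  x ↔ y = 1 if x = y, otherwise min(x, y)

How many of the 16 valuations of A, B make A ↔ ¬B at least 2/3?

A = 0, B = 0 ↦ 0  <
A = 0, B = 1/3 ↦ 1  ≥
A = 0, B = 2/3 ↦ 1  ≥
A = 0, B = 1 ↦ 1  ≥
A = 1/3, B = 0 ↦ 1/3  <
A = 1/3, B = 1/3 ↦ 0  <
A = 1/3, B = 2/3 ↦ 0  <
A = 1/3, B = 1 ↦ 0  <
A = 2/3, B = 0 ↦ 2/3  ≥
A = 2/3, B = 1/3 ↦ 0  <
A = 2/3, B = 2/3 ↦ 0  <
A = 2/3, B = 1 ↦ 0  <
A = 1, B = 0 ↦ 1  ≥
A = 1, B = 1/3 ↦ 0  <
A = 1, B = 2/3 ↦ 0  <
A = 1, B = 1 ↦ 0  <
So 5 of the 16 assignments meet the threshold.

5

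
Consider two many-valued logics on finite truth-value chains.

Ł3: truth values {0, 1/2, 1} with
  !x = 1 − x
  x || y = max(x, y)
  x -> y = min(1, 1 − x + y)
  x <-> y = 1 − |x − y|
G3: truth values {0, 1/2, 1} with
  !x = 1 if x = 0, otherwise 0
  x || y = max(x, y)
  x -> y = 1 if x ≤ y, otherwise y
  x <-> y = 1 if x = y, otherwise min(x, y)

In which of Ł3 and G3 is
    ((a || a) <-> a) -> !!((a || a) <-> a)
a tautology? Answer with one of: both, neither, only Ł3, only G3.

In Ł3: every assignment gives 1 — tautology.
In G3: every assignment gives 1 — tautology.

both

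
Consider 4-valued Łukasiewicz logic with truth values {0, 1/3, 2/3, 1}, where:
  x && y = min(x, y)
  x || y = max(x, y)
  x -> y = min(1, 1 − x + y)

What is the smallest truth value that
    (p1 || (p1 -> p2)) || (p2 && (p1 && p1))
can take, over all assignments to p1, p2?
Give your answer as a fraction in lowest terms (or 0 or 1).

Take p1 = 1/3, p2 = 0:
p1 -> p2 = 1/3 -> 0 = 2/3
p1 || (p1 -> p2) = 1/3 || 2/3 = 2/3
p1 && p1 = 1/3 && 1/3 = 1/3
p2 && (p1 && p1) = 0 && 1/3 = 0
(p1 || (p1 -> p2)) || (p2 && (p1 && p1)) = 2/3 || 0 = 2/3
No assignment yields a value below 2/3, so this is the minimum.

2/3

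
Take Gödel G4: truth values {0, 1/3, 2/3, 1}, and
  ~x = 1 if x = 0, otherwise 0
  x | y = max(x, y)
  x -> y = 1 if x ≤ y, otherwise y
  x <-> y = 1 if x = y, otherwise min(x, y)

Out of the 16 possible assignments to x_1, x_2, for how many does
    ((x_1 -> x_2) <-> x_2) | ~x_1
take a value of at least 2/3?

x_1 = 0, x_2 = 0 ↦ 1  ≥
x_1 = 0, x_2 = 1/3 ↦ 1  ≥
x_1 = 0, x_2 = 2/3 ↦ 1  ≥
x_1 = 0, x_2 = 1 ↦ 1  ≥
x_1 = 1/3, x_2 = 0 ↦ 1  ≥
x_1 = 1/3, x_2 = 1/3 ↦ 1/3  <
x_1 = 1/3, x_2 = 2/3 ↦ 2/3  ≥
x_1 = 1/3, x_2 = 1 ↦ 1  ≥
x_1 = 2/3, x_2 = 0 ↦ 1  ≥
x_1 = 2/3, x_2 = 1/3 ↦ 1  ≥
x_1 = 2/3, x_2 = 2/3 ↦ 2/3  ≥
x_1 = 2/3, x_2 = 1 ↦ 1  ≥
x_1 = 1, x_2 = 0 ↦ 1  ≥
x_1 = 1, x_2 = 1/3 ↦ 1  ≥
x_1 = 1, x_2 = 2/3 ↦ 1  ≥
x_1 = 1, x_2 = 1 ↦ 1  ≥
So 15 of the 16 assignments meet the threshold.

15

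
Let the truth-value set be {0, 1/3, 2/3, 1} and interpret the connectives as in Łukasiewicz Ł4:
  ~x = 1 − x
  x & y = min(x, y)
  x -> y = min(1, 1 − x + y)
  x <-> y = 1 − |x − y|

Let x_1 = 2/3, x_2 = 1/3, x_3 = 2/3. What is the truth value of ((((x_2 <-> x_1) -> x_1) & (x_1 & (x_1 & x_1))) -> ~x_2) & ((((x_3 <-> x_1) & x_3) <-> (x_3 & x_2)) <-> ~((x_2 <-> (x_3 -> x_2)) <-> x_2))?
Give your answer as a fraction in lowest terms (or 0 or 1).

2/3

x_2 <-> x_1 = 1/3 <-> 2/3 = 2/3
(x_2 <-> x_1) -> x_1 = 2/3 -> 2/3 = 1
x_1 & x_1 = 2/3 & 2/3 = 2/3
x_1 & (x_1 & x_1) = 2/3 & 2/3 = 2/3
((x_2 <-> x_1) -> x_1) & (x_1 & (x_1 & x_1)) = 1 & 2/3 = 2/3
~x_2 = ~1/3 = 2/3
(((x_2 <-> x_1) -> x_1) & (x_1 & (x_1 & x_1))) -> ~x_2 = 2/3 -> 2/3 = 1
x_3 <-> x_1 = 2/3 <-> 2/3 = 1
(x_3 <-> x_1) & x_3 = 1 & 2/3 = 2/3
x_3 & x_2 = 2/3 & 1/3 = 1/3
((x_3 <-> x_1) & x_3) <-> (x_3 & x_2) = 2/3 <-> 1/3 = 2/3
x_3 -> x_2 = 2/3 -> 1/3 = 2/3
x_2 <-> (x_3 -> x_2) = 1/3 <-> 2/3 = 2/3
(x_2 <-> (x_3 -> x_2)) <-> x_2 = 2/3 <-> 1/3 = 2/3
~((x_2 <-> (x_3 -> x_2)) <-> x_2) = ~2/3 = 1/3
(((x_3 <-> x_1) & x_3) <-> (x_3 & x_2)) <-> ~((x_2 <-> (x_3 -> x_2)) <-> x_2) = 2/3 <-> 1/3 = 2/3
((((x_2 <-> x_1) -> x_1) & (x_1 & (x_1 & x_1))) -> ~x_2) & ((((x_3 <-> x_1) & x_3) <-> (x_3 & x_2)) <-> ~((x_2 <-> (x_3 -> x_2)) <-> x_2)) = 1 & 2/3 = 2/3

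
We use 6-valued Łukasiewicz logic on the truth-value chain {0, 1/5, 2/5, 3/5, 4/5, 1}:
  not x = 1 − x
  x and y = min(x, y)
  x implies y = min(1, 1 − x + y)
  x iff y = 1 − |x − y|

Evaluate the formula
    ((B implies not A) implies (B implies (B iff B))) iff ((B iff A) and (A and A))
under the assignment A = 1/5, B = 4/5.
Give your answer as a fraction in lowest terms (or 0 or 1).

not A = not 1/5 = 4/5
B implies not A = 4/5 implies 4/5 = 1
B iff B = 4/5 iff 4/5 = 1
B implies (B iff B) = 4/5 implies 1 = 1
(B implies not A) implies (B implies (B iff B)) = 1 implies 1 = 1
B iff A = 4/5 iff 1/5 = 2/5
A and A = 1/5 and 1/5 = 1/5
(B iff A) and (A and A) = 2/5 and 1/5 = 1/5
((B implies not A) implies (B implies (B iff B))) iff ((B iff A) and (A and A)) = 1 iff 1/5 = 1/5

1/5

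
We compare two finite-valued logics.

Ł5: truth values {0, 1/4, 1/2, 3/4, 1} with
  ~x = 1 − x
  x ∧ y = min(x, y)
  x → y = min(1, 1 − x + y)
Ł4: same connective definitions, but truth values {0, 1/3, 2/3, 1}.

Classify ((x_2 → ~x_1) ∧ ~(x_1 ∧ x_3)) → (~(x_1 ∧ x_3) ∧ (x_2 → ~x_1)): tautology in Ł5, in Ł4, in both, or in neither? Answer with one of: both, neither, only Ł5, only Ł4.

In Ł5: every assignment gives 1 — tautology.
In Ł4: every assignment gives 1 — tautology.

both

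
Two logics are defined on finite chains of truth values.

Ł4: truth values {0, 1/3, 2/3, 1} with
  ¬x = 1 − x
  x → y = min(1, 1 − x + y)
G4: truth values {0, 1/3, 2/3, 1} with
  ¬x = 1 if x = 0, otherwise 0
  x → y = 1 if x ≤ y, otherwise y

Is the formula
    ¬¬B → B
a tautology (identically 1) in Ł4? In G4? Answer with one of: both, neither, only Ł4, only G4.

only Ł4

In Ł4: every assignment gives 1 — tautology.
In G4: at B = 1/3 the value is 1/3 — not a tautology.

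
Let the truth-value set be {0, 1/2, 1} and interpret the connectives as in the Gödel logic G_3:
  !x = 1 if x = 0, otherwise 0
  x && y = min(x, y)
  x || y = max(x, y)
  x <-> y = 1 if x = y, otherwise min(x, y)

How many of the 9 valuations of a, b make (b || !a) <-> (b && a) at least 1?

a = 0, b = 0 ↦ 0  <
a = 0, b = 1/2 ↦ 0  <
a = 0, b = 1 ↦ 0  <
a = 1/2, b = 0 ↦ 1  ≥
a = 1/2, b = 1/2 ↦ 1  ≥
a = 1/2, b = 1 ↦ 1/2  <
a = 1, b = 0 ↦ 1  ≥
a = 1, b = 1/2 ↦ 1  ≥
a = 1, b = 1 ↦ 1  ≥
So 5 of the 9 assignments meet the threshold.

5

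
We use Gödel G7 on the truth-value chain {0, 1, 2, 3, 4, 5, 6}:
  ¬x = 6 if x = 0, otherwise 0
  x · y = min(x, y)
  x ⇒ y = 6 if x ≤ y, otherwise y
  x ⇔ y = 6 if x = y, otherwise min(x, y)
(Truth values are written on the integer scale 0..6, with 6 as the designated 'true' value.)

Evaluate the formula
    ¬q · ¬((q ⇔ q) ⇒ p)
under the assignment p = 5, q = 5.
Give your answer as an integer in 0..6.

0

¬q = ¬5 = 0
q ⇔ q = 5 ⇔ 5 = 6
(q ⇔ q) ⇒ p = 6 ⇒ 5 = 5
¬((q ⇔ q) ⇒ p) = ¬5 = 0
¬q · ¬((q ⇔ q) ⇒ p) = 0 · 0 = 0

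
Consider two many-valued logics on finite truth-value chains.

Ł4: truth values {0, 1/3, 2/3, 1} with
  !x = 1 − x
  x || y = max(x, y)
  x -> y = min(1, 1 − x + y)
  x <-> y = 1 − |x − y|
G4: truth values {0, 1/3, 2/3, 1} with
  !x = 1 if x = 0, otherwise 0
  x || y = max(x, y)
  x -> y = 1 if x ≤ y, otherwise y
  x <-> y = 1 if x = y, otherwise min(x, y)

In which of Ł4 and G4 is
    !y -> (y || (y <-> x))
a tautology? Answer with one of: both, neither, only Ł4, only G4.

In Ł4: at x = 1/3, y = 0 the value is 2/3 — not a tautology.
In G4: at x = 1/3, y = 0 the value is 0 — not a tautology.

neither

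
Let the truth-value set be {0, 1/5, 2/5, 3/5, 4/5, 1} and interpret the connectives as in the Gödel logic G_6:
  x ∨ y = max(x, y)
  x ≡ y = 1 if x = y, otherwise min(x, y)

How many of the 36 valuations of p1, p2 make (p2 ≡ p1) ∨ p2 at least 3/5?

value 1: 11 assignments (counts)
value 4/5: 5 assignments (counts)
value 3/5: 5 assignments (counts)
value 2/5: 5 assignments
value 1/5: 5 assignments
value 0: 5 assignments
So 21 of the 36 assignments meet the threshold.

21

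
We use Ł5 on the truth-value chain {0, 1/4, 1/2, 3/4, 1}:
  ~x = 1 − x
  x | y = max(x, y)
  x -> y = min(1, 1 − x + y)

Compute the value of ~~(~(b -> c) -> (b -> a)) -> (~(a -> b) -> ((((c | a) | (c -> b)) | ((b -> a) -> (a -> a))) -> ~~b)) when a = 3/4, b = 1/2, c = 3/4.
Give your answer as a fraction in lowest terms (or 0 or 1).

1

b -> c = 1/2 -> 3/4 = 1
~(b -> c) = ~1 = 0
b -> a = 1/2 -> 3/4 = 1
~(b -> c) -> (b -> a) = 0 -> 1 = 1
~(~(b -> c) -> (b -> a)) = ~1 = 0
~~(~(b -> c) -> (b -> a)) = ~0 = 1
a -> b = 3/4 -> 1/2 = 3/4
~(a -> b) = ~3/4 = 1/4
c | a = 3/4 | 3/4 = 3/4
c -> b = 3/4 -> 1/2 = 3/4
(c | a) | (c -> b) = 3/4 | 3/4 = 3/4
b -> a = 1/2 -> 3/4 = 1
a -> a = 3/4 -> 3/4 = 1
(b -> a) -> (a -> a) = 1 -> 1 = 1
((c | a) | (c -> b)) | ((b -> a) -> (a -> a)) = 3/4 | 1 = 1
~b = ~1/2 = 1/2
~~b = ~1/2 = 1/2
(((c | a) | (c -> b)) | ((b -> a) -> (a -> a))) -> ~~b = 1 -> 1/2 = 1/2
~(a -> b) -> ((((c | a) | (c -> b)) | ((b -> a) -> (a -> a))) -> ~~b) = 1/4 -> 1/2 = 1
~~(~(b -> c) -> (b -> a)) -> (~(a -> b) -> ((((c | a) | (c -> b)) | ((b -> a) -> (a -> a))) -> ~~b)) = 1 -> 1 = 1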